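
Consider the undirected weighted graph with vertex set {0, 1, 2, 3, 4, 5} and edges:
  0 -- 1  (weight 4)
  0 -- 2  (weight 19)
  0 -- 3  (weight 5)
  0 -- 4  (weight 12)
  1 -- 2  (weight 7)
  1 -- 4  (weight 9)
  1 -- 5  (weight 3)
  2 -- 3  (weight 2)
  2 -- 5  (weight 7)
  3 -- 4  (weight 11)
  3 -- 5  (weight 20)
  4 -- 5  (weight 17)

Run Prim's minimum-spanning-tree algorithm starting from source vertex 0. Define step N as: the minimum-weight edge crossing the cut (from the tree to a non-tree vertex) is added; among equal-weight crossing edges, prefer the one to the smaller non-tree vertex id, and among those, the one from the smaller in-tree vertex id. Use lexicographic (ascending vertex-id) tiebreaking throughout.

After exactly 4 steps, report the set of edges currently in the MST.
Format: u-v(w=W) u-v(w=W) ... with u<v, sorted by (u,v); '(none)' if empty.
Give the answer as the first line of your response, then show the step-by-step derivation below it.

0-1(w=4) 0-3(w=5) 1-5(w=3) 2-3(w=2)

step 1: add edge 0-1 (w=4); MST = {0-1(w=4)}
step 2: add edge 1-5 (w=3); MST = {0-1(w=4) 1-5(w=3)}
step 3: add edge 0-3 (w=5); MST = {0-1(w=4) 0-3(w=5) 1-5(w=3)}
step 4: add edge 2-3 (w=2); MST = {0-1(w=4) 0-3(w=5) 1-5(w=3) 2-3(w=2)}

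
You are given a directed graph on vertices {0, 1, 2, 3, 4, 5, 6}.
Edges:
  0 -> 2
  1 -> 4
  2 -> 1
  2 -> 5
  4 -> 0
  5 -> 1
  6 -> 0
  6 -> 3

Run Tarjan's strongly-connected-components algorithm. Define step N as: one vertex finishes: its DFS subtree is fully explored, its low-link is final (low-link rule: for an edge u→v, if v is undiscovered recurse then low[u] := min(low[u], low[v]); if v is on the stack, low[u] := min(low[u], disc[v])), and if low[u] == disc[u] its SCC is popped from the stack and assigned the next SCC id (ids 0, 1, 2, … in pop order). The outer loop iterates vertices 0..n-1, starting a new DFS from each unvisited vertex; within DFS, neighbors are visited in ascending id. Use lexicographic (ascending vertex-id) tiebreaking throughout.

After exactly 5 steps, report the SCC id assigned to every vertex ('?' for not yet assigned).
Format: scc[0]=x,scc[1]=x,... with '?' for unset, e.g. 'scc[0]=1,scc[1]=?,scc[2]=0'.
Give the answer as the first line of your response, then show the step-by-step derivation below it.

scc[0]=0,scc[1]=0,scc[2]=0,scc[3]=?,scc[4]=0,scc[5]=0,scc[6]=?

step 1: low=(low[0]=0,low[1]=2,low[2]=1,low[3]=?,low[4]=0,low[5]=?,low[6]=?); scc=(scc[0]=?,scc[1]=?,scc[2]=?,scc[3]=?,scc[4]=?,scc[5]=?,scc[6]=?)
step 2: low=(low[0]=0,low[1]=0,low[2]=1,low[3]=?,low[4]=0,low[5]=?,low[6]=?); scc=(scc[0]=?,scc[1]=?,scc[2]=?,scc[3]=?,scc[4]=?,scc[5]=?,scc[6]=?)
step 3: low=(low[0]=0,low[1]=0,low[2]=0,low[3]=?,low[4]=0,low[5]=2,low[6]=?); scc=(scc[0]=?,scc[1]=?,scc[2]=?,scc[3]=?,scc[4]=?,scc[5]=?,scc[6]=?)
step 4: low=(low[0]=0,low[1]=0,low[2]=0,low[3]=?,low[4]=0,low[5]=2,low[6]=?); scc=(scc[0]=?,scc[1]=?,scc[2]=?,scc[3]=?,scc[4]=?,scc[5]=?,scc[6]=?)
step 5: low=(low[0]=0,low[1]=0,low[2]=0,low[3]=?,low[4]=0,low[5]=2,low[6]=?); scc=(scc[0]=0,scc[1]=0,scc[2]=0,scc[3]=?,scc[4]=0,scc[5]=0,scc[6]=?)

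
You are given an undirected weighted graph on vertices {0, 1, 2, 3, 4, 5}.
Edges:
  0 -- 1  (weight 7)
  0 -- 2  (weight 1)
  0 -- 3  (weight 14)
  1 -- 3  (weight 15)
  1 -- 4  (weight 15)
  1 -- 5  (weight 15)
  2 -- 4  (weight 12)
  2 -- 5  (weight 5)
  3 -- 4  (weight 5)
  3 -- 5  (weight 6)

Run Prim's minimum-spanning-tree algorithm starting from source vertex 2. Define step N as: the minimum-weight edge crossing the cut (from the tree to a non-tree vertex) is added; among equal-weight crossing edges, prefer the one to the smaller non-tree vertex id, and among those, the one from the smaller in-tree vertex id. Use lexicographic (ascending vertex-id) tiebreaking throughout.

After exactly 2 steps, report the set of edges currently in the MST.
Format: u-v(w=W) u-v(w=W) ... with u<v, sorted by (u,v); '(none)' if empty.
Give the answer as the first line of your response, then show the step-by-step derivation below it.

0-2(w=1) 2-5(w=5)

step 1: add edge 0-2 (w=1); MST = {0-2(w=1)}
step 2: add edge 2-5 (w=5); MST = {0-2(w=1) 2-5(w=5)}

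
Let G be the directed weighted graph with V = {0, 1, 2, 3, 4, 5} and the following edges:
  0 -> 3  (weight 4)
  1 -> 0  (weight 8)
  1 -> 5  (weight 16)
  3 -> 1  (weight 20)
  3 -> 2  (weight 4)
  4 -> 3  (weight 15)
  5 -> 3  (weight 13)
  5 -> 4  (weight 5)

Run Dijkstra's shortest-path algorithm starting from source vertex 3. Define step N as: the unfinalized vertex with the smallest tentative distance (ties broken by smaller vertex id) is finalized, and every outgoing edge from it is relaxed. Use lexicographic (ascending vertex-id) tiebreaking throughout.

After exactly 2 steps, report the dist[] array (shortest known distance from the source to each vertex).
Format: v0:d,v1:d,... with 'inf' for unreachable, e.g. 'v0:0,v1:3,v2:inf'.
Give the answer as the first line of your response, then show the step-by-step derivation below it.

v0:inf,v1:20,v2:4,v3:0,v4:inf,v5:inf

step 1: dist = v0:inf,v1:20,v2:4,v3:0,v4:inf,v5:inf
step 2: dist = v0:inf,v1:20,v2:4,v3:0,v4:inf,v5:inf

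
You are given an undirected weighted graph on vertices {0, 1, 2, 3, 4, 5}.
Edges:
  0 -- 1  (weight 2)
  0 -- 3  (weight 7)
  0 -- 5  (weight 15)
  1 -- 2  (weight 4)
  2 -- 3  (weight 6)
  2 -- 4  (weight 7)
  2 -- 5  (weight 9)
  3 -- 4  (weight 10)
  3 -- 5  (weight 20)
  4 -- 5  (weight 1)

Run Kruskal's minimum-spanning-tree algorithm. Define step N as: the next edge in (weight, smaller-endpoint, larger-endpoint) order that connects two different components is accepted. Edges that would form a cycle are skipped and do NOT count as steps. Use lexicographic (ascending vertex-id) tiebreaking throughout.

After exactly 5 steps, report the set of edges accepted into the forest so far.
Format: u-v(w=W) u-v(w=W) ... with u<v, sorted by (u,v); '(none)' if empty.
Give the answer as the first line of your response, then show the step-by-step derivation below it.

0-1(w=2) 1-2(w=4) 2-3(w=6) 2-4(w=7) 4-5(w=1)

step 1: add edge 4-5 (w=1); MST = {4-5(w=1)}
step 2: add edge 0-1 (w=2); MST = {0-1(w=2) 4-5(w=1)}
step 3: add edge 1-2 (w=4); MST = {0-1(w=2) 1-2(w=4) 4-5(w=1)}
step 4: add edge 2-3 (w=6); MST = {0-1(w=2) 1-2(w=4) 2-3(w=6) 4-5(w=1)}
step 5: add edge 2-4 (w=7); MST = {0-1(w=2) 1-2(w=4) 2-3(w=6) 2-4(w=7) 4-5(w=1)}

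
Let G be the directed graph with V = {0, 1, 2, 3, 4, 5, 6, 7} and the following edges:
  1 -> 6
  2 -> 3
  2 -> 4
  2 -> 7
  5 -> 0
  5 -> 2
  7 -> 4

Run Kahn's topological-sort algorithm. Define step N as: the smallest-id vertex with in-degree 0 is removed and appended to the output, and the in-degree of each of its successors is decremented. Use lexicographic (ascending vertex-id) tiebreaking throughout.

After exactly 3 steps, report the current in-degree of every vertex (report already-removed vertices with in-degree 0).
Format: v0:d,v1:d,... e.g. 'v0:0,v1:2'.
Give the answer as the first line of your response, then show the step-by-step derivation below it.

v0:0,v1:0,v2:0,v3:1,v4:2,v5:0,v6:0,v7:1

step 1: output 1; order=[1]; indeg=(1,0,1,1,2,0,0,1)
step 2: output 5; order=[1,5]; indeg=(0,0,0,1,2,0,0,1)
step 3: output 0; order=[1,5,0]; indeg=(0,0,0,1,2,0,0,1)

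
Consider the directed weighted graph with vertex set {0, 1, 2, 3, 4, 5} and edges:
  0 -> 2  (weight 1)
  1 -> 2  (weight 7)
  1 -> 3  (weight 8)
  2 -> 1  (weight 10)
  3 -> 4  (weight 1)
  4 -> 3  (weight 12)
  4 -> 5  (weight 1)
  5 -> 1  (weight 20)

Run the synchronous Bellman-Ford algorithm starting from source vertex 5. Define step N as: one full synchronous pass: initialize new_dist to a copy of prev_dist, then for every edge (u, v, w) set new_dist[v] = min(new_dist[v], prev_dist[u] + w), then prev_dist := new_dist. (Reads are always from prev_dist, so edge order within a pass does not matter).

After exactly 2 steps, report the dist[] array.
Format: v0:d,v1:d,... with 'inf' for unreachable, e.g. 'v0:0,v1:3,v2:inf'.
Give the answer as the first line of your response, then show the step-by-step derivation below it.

v0:inf,v1:20,v2:27,v3:28,v4:inf,v5:0

step 1: dist = v0:inf,v1:20,v2:inf,v3:inf,v4:inf,v5:0
step 2: dist = v0:inf,v1:20,v2:27,v3:28,v4:inf,v5:0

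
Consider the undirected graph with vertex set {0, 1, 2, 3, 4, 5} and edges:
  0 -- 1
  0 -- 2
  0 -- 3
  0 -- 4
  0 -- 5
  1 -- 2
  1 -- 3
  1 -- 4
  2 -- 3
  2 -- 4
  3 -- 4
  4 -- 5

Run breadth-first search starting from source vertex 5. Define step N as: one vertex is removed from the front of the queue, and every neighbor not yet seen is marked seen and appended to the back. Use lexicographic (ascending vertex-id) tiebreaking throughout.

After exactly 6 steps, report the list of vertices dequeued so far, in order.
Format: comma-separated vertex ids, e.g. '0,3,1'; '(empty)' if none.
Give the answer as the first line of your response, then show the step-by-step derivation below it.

5,0,4,1,2,3

step 1: dequeue 5; queue=[0,4]; order=5
step 2: dequeue 0; queue=[4,1,2,3]; order=5,0
step 3: dequeue 4; queue=[1,2,3]; order=5,0,4
step 4: dequeue 1; queue=[2,3]; order=5,0,4,1
step 5: dequeue 2; queue=[3]; order=5,0,4,1,2
step 6: dequeue 3; queue=[(empty)]; order=5,0,4,1,2,3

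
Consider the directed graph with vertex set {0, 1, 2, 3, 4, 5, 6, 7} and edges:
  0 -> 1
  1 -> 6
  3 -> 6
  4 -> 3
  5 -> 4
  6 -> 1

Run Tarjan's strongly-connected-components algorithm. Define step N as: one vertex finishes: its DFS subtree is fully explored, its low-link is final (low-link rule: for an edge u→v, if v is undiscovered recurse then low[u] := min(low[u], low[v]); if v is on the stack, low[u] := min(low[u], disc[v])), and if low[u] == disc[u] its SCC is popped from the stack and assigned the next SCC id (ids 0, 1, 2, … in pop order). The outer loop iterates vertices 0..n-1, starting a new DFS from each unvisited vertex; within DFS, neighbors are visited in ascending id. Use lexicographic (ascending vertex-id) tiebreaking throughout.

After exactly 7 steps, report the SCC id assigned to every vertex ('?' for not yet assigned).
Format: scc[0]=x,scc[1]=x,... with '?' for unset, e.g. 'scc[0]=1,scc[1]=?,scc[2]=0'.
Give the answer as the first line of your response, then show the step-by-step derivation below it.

scc[0]=1,scc[1]=0,scc[2]=2,scc[3]=3,scc[4]=4,scc[5]=5,scc[6]=0,scc[7]=?

step 1: low=(low[0]=0,low[1]=1,low[2]=?,low[3]=?,low[4]=?,low[5]=?,low[6]=1,low[7]=?); scc=(scc[0]=?,scc[1]=?,scc[2]=?,scc[3]=?,scc[4]=?,scc[5]=?,scc[6]=?,scc[7]=?)
step 2: low=(low[0]=0,low[1]=1,low[2]=?,low[3]=?,low[4]=?,low[5]=?,low[6]=1,low[7]=?); scc=(scc[0]=?,scc[1]=0,scc[2]=?,scc[3]=?,scc[4]=?,scc[5]=?,scc[6]=0,scc[7]=?)
step 3: low=(low[0]=0,low[1]=1,low[2]=?,low[3]=?,low[4]=?,low[5]=?,low[6]=1,low[7]=?); scc=(scc[0]=1,scc[1]=0,scc[2]=?,scc[3]=?,scc[4]=?,scc[5]=?,scc[6]=0,scc[7]=?)
step 4: low=(low[0]=0,low[1]=1,low[2]=3,low[3]=?,low[4]=?,low[5]=?,low[6]=1,low[7]=?); scc=(scc[0]=1,scc[1]=0,scc[2]=2,scc[3]=?,scc[4]=?,scc[5]=?,scc[6]=0,scc[7]=?)
step 5: low=(low[0]=0,low[1]=1,low[2]=3,low[3]=4,low[4]=?,low[5]=?,low[6]=1,low[7]=?); scc=(scc[0]=1,scc[1]=0,scc[2]=2,scc[3]=3,scc[4]=?,scc[5]=?,scc[6]=0,scc[7]=?)
step 6: low=(low[0]=0,low[1]=1,low[2]=3,low[3]=4,low[4]=5,low[5]=?,low[6]=1,low[7]=?); scc=(scc[0]=1,scc[1]=0,scc[2]=2,scc[3]=3,scc[4]=4,scc[5]=?,scc[6]=0,scc[7]=?)
step 7: low=(low[0]=0,low[1]=1,low[2]=3,low[3]=4,low[4]=5,low[5]=6,low[6]=1,low[7]=?); scc=(scc[0]=1,scc[1]=0,scc[2]=2,scc[3]=3,scc[4]=4,scc[5]=5,scc[6]=0,scc[7]=?)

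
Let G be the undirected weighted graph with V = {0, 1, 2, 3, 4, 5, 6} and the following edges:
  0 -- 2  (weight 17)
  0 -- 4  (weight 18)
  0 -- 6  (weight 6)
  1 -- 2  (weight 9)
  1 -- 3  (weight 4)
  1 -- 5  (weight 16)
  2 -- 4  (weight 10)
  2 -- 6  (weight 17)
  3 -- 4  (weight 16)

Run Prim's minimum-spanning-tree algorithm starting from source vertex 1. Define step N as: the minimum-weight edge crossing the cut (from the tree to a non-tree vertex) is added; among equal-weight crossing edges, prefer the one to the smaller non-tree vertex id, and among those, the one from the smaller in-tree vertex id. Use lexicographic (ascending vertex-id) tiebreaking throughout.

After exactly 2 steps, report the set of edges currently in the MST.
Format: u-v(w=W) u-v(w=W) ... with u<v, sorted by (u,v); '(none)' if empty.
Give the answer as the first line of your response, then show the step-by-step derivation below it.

1-2(w=9) 1-3(w=4)

step 1: add edge 1-3 (w=4); MST = {1-3(w=4)}
step 2: add edge 1-2 (w=9); MST = {1-2(w=9) 1-3(w=4)}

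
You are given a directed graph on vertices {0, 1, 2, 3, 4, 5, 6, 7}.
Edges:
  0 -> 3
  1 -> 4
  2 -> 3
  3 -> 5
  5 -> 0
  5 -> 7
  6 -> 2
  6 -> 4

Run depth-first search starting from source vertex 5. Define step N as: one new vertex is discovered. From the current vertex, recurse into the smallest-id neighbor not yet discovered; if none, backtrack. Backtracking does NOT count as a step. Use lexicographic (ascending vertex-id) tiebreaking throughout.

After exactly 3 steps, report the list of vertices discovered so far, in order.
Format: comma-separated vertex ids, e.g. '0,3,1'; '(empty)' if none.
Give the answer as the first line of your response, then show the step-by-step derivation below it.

5,0,3

step 1: discover 5; path=5; order=5
step 2: discover 0; path=5>0; order=5,0
step 3: discover 3; path=5>0>3; order=5,0,3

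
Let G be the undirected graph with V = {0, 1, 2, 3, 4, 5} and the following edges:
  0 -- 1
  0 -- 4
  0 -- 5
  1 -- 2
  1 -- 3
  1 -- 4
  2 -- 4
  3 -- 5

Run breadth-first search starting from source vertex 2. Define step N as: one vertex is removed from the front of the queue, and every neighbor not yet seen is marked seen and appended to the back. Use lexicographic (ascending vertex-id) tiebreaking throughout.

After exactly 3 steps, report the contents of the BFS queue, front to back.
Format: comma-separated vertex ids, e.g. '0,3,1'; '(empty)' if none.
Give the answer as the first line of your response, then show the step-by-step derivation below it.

0,3

step 1: dequeue 2; queue=[1,4]; order=2
step 2: dequeue 1; queue=[4,0,3]; order=2,1
step 3: dequeue 4; queue=[0,3]; order=2,1,4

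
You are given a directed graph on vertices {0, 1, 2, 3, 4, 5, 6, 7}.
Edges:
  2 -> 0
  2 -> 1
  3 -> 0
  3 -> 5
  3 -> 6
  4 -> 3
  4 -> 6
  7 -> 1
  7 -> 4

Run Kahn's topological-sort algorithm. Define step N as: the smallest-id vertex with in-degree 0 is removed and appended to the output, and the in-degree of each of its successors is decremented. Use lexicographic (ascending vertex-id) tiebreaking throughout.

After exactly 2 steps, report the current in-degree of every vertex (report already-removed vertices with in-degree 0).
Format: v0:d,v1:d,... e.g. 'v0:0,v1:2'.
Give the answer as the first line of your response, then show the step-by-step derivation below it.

v0:1,v1:0,v2:0,v3:1,v4:0,v5:1,v6:2,v7:0

step 1: output 2; order=[2]; indeg=(1,1,0,1,1,1,2,0)
step 2: output 7; order=[2,7]; indeg=(1,0,0,1,0,1,2,0)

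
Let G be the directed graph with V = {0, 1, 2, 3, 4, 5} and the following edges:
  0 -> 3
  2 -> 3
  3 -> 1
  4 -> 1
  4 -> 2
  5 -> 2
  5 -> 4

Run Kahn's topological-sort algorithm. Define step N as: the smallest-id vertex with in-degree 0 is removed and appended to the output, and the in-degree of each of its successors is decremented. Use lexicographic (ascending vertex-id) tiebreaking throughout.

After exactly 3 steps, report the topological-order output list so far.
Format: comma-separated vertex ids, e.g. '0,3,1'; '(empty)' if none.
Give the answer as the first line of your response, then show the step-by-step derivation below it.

0,5,4

step 1: output 0; order=[0]; indeg=(0,2,2,1,1,0)
step 2: output 5; order=[0,5]; indeg=(0,2,1,1,0,0)
step 3: output 4; order=[0,5,4]; indeg=(0,1,0,1,0,0)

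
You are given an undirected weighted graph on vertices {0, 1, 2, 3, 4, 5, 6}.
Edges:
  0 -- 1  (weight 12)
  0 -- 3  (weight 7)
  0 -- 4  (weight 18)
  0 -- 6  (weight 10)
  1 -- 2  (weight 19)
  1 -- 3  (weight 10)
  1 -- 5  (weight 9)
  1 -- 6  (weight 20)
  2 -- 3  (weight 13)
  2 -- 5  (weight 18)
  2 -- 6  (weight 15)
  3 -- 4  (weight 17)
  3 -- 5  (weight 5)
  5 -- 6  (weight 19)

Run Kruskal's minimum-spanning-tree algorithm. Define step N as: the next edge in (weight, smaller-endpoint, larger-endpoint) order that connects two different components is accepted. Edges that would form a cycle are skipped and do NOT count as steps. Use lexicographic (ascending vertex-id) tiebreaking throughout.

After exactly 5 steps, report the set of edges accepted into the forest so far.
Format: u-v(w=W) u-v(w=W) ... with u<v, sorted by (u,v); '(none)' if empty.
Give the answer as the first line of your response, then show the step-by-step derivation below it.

0-3(w=7) 0-6(w=10) 1-5(w=9) 2-3(w=13) 3-5(w=5)

step 1: add edge 3-5 (w=5); MST = {3-5(w=5)}
step 2: add edge 0-3 (w=7); MST = {0-3(w=7) 3-5(w=5)}
step 3: add edge 1-5 (w=9); MST = {0-3(w=7) 1-5(w=9) 3-5(w=5)}
step 4: add edge 0-6 (w=10); MST = {0-3(w=7) 0-6(w=10) 1-5(w=9) 3-5(w=5)}
step 5: add edge 2-3 (w=13); MST = {0-3(w=7) 0-6(w=10) 1-5(w=9) 2-3(w=13) 3-5(w=5)}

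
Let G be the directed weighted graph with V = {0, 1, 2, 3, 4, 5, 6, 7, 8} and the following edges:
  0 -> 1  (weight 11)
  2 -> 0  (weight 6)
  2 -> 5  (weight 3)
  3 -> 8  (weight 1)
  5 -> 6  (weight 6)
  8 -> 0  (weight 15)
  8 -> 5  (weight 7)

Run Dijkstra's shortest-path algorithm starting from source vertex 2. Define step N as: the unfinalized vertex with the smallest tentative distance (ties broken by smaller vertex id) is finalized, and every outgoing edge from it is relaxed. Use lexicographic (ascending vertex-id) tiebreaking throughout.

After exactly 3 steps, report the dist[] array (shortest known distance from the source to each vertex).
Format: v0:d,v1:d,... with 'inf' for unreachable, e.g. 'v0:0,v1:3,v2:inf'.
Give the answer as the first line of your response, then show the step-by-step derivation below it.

v0:6,v1:17,v2:0,v3:inf,v4:inf,v5:3,v6:9,v7:inf,v8:inf

step 1: dist = v0:6,v1:inf,v2:0,v3:inf,v4:inf,v5:3,v6:inf,v7:inf,v8:inf
step 2: dist = v0:6,v1:inf,v2:0,v3:inf,v4:inf,v5:3,v6:9,v7:inf,v8:inf
step 3: dist = v0:6,v1:17,v2:0,v3:inf,v4:inf,v5:3,v6:9,v7:inf,v8:inf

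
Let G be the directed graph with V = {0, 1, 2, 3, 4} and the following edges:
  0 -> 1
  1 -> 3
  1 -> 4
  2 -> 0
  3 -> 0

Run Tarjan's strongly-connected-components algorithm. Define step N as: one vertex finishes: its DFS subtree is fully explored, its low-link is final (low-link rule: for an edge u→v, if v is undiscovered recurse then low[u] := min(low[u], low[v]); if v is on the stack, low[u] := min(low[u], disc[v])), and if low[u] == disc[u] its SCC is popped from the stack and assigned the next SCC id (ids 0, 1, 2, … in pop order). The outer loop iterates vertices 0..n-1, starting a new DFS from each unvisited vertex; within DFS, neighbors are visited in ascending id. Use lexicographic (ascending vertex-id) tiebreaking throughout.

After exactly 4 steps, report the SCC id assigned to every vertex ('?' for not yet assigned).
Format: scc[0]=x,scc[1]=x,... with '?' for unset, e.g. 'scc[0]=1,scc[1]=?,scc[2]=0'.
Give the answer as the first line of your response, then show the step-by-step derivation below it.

scc[0]=1,scc[1]=1,scc[2]=?,scc[3]=1,scc[4]=0

step 1: low=(low[0]=0,low[1]=1,low[2]=?,low[3]=0,low[4]=?); scc=(scc[0]=?,scc[1]=?,scc[2]=?,scc[3]=?,scc[4]=?)
step 2: low=(low[0]=0,low[1]=0,low[2]=?,low[3]=0,low[4]=3); scc=(scc[0]=?,scc[1]=?,scc[2]=?,scc[3]=?,scc[4]=0)
step 3: low=(low[0]=0,low[1]=0,low[2]=?,low[3]=0,low[4]=3); scc=(scc[0]=?,scc[1]=?,scc[2]=?,scc[3]=?,scc[4]=0)
step 4: low=(low[0]=0,low[1]=0,low[2]=?,low[3]=0,low[4]=3); scc=(scc[0]=1,scc[1]=1,scc[2]=?,scc[3]=1,scc[4]=0)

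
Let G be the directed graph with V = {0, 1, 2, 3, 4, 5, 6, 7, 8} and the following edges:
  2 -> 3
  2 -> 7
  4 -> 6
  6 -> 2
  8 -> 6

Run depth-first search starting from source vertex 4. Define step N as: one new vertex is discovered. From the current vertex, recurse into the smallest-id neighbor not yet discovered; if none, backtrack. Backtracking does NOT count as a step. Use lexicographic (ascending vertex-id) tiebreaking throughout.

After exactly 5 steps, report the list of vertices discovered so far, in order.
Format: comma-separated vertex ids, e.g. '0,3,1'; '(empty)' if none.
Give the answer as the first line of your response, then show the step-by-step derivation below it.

4,6,2,3,7

step 1: discover 4; path=4; order=4
step 2: discover 6; path=4>6; order=4,6
step 3: discover 2; path=4>6>2; order=4,6,2
step 4: discover 3; path=4>6>2>3; order=4,6,2,3
step 5: discover 7; path=4>6>2>7; order=4,6,2,3,7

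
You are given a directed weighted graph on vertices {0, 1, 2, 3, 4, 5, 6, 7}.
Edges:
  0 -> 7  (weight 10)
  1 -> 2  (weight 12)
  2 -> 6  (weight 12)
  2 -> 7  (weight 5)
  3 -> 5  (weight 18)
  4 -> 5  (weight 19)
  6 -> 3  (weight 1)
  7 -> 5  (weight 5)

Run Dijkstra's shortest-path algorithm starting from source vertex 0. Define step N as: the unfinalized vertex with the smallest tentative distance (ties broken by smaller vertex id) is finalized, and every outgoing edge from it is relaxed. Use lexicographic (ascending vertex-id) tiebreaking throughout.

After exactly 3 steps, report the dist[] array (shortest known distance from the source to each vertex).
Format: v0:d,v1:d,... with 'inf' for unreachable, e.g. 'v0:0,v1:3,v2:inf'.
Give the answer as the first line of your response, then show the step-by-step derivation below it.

v0:0,v1:inf,v2:inf,v3:inf,v4:inf,v5:15,v6:inf,v7:10

step 1: dist = v0:0,v1:inf,v2:inf,v3:inf,v4:inf,v5:inf,v6:inf,v7:10
step 2: dist = v0:0,v1:inf,v2:inf,v3:inf,v4:inf,v5:15,v6:inf,v7:10
step 3: dist = v0:0,v1:inf,v2:inf,v3:inf,v4:inf,v5:15,v6:inf,v7:10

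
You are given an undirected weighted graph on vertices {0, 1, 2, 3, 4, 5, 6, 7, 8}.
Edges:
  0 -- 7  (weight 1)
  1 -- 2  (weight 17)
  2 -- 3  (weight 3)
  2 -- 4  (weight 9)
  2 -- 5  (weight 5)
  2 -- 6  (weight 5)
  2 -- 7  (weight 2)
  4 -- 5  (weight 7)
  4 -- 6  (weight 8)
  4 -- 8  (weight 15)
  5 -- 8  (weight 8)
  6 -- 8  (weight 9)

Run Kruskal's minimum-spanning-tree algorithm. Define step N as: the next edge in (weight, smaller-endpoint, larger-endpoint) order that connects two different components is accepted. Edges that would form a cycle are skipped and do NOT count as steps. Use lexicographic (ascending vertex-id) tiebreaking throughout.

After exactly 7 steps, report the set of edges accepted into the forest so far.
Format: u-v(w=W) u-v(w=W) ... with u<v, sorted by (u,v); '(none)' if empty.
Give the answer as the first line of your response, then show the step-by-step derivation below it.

0-7(w=1) 2-3(w=3) 2-5(w=5) 2-6(w=5) 2-7(w=2) 4-5(w=7) 5-8(w=8)

step 1: add edge 0-7 (w=1); MST = {0-7(w=1)}
step 2: add edge 2-7 (w=2); MST = {0-7(w=1) 2-7(w=2)}
step 3: add edge 2-3 (w=3); MST = {0-7(w=1) 2-3(w=3) 2-7(w=2)}
step 4: add edge 2-5 (w=5); MST = {0-7(w=1) 2-3(w=3) 2-5(w=5) 2-7(w=2)}
step 5: add edge 2-6 (w=5); MST = {0-7(w=1) 2-3(w=3) 2-5(w=5) 2-6(w=5) 2-7(w=2)}
step 6: add edge 4-5 (w=7); MST = {0-7(w=1) 2-3(w=3) 2-5(w=5) 2-6(w=5) 2-7(w=2) 4-5(w=7)}
step 7: add edge 5-8 (w=8); MST = {0-7(w=1) 2-3(w=3) 2-5(w=5) 2-6(w=5) 2-7(w=2) 4-5(w=7) 5-8(w=8)}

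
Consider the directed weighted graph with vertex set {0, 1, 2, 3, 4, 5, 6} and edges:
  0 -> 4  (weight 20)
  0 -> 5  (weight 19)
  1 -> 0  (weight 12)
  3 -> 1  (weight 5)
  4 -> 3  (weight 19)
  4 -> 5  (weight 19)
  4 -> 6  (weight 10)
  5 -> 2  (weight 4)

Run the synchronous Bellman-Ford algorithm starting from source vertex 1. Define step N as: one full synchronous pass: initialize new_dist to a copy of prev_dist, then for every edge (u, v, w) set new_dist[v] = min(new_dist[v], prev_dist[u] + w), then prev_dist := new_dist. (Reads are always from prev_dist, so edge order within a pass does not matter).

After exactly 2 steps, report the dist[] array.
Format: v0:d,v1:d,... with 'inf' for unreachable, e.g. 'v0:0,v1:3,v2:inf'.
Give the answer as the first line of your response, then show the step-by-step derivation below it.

v0:12,v1:0,v2:inf,v3:inf,v4:32,v5:31,v6:inf

step 1: dist = v0:12,v1:0,v2:inf,v3:inf,v4:inf,v5:inf,v6:inf
step 2: dist = v0:12,v1:0,v2:inf,v3:inf,v4:32,v5:31,v6:inf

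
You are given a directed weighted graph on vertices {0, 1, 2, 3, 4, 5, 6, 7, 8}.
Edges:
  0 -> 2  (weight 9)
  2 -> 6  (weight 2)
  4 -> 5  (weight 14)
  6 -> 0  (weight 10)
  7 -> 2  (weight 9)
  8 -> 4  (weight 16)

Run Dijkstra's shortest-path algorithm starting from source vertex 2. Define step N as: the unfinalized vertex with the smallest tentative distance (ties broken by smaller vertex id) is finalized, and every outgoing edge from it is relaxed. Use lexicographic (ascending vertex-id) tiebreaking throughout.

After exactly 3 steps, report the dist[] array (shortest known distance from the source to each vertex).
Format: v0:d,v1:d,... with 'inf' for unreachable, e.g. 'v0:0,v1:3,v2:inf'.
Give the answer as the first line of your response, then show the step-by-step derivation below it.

v0:12,v1:inf,v2:0,v3:inf,v4:inf,v5:inf,v6:2,v7:inf,v8:inf

step 1: dist = v0:inf,v1:inf,v2:0,v3:inf,v4:inf,v5:inf,v6:2,v7:inf,v8:inf
step 2: dist = v0:12,v1:inf,v2:0,v3:inf,v4:inf,v5:inf,v6:2,v7:inf,v8:inf
step 3: dist = v0:12,v1:inf,v2:0,v3:inf,v4:inf,v5:inf,v6:2,v7:inf,v8:inf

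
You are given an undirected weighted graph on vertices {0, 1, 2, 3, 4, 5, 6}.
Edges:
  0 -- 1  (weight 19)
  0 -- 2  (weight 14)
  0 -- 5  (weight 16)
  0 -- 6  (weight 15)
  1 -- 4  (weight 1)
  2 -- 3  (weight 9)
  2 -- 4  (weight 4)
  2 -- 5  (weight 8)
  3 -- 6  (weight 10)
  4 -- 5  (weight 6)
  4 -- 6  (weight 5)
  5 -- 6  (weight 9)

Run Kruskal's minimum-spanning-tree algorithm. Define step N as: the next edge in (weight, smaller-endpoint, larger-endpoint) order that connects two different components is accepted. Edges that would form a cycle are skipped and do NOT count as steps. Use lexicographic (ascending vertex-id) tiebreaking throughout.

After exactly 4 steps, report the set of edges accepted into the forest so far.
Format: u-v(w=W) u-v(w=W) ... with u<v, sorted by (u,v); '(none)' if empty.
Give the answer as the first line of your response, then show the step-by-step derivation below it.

1-4(w=1) 2-4(w=4) 4-5(w=6) 4-6(w=5)

step 1: add edge 1-4 (w=1); MST = {1-4(w=1)}
step 2: add edge 2-4 (w=4); MST = {1-4(w=1) 2-4(w=4)}
step 3: add edge 4-6 (w=5); MST = {1-4(w=1) 2-4(w=4) 4-6(w=5)}
step 4: add edge 4-5 (w=6); MST = {1-4(w=1) 2-4(w=4) 4-5(w=6) 4-6(w=5)}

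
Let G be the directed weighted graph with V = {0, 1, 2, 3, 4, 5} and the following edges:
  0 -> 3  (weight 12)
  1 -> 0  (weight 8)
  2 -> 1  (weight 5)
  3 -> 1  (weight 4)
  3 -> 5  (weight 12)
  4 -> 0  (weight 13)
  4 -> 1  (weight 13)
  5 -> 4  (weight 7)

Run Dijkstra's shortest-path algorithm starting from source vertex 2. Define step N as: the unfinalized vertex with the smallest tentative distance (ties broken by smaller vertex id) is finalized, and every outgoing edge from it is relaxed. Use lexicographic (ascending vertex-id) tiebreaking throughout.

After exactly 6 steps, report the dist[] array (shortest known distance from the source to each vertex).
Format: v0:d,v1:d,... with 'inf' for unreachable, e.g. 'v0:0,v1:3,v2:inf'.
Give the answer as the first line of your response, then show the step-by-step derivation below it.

v0:13,v1:5,v2:0,v3:25,v4:44,v5:37

step 1: dist = v0:inf,v1:5,v2:0,v3:inf,v4:inf,v5:inf
step 2: dist = v0:13,v1:5,v2:0,v3:inf,v4:inf,v5:inf
step 3: dist = v0:13,v1:5,v2:0,v3:25,v4:inf,v5:inf
step 4: dist = v0:13,v1:5,v2:0,v3:25,v4:inf,v5:37
step 5: dist = v0:13,v1:5,v2:0,v3:25,v4:44,v5:37
step 6: dist = v0:13,v1:5,v2:0,v3:25,v4:44,v5:37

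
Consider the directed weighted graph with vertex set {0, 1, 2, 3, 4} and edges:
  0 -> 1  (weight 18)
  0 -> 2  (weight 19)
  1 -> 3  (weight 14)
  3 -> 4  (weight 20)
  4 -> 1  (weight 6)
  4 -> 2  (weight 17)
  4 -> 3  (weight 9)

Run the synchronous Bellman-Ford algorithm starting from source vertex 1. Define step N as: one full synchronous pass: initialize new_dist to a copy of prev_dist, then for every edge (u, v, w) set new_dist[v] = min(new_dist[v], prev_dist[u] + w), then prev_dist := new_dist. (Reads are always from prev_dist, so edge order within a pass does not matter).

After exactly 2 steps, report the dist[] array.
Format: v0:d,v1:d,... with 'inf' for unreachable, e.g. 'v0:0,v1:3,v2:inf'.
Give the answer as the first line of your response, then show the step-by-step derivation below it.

v0:inf,v1:0,v2:inf,v3:14,v4:34

step 1: dist = v0:inf,v1:0,v2:inf,v3:14,v4:inf
step 2: dist = v0:inf,v1:0,v2:inf,v3:14,v4:34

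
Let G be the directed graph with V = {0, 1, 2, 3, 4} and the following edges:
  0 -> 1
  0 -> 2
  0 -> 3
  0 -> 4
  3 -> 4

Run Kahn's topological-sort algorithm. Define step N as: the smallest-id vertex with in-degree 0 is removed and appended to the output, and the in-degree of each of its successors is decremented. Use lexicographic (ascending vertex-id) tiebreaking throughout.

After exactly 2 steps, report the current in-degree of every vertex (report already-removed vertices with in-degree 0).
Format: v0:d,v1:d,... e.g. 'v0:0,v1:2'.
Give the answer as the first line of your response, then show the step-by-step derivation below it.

v0:0,v1:0,v2:0,v3:0,v4:1

step 1: output 0; order=[0]; indeg=(0,0,0,0,1)
step 2: output 1; order=[0,1]; indeg=(0,0,0,0,1)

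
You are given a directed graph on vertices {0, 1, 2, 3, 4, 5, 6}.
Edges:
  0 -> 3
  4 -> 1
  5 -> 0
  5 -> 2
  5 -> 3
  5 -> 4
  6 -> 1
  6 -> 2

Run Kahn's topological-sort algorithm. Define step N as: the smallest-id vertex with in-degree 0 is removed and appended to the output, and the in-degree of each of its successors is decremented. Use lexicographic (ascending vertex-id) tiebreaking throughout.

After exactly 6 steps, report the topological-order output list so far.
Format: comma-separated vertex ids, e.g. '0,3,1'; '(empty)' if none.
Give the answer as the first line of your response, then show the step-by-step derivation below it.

5,0,3,4,6,1

step 1: output 5; order=[5]; indeg=(0,2,1,1,0,0,0)
step 2: output 0; order=[5,0]; indeg=(0,2,1,0,0,0,0)
step 3: output 3; order=[5,0,3]; indeg=(0,2,1,0,0,0,0)
step 4: output 4; order=[5,0,3,4]; indeg=(0,1,1,0,0,0,0)
step 5: output 6; order=[5,0,3,4,6]; indeg=(0,0,0,0,0,0,0)
step 6: output 1; order=[5,0,3,4,6,1]; indeg=(0,0,0,0,0,0,0)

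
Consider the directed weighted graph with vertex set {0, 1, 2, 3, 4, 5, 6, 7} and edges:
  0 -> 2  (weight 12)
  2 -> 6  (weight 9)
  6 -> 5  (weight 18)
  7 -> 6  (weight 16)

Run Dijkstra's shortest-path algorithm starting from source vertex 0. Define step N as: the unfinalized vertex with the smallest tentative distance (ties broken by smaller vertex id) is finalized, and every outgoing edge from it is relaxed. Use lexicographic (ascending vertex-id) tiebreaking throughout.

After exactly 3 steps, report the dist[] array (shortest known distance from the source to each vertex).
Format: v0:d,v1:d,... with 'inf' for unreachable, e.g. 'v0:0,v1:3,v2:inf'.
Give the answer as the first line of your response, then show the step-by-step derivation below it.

v0:0,v1:inf,v2:12,v3:inf,v4:inf,v5:39,v6:21,v7:inf

step 1: dist = v0:0,v1:inf,v2:12,v3:inf,v4:inf,v5:inf,v6:inf,v7:inf
step 2: dist = v0:0,v1:inf,v2:12,v3:inf,v4:inf,v5:inf,v6:21,v7:inf
step 3: dist = v0:0,v1:inf,v2:12,v3:inf,v4:inf,v5:39,v6:21,v7:inf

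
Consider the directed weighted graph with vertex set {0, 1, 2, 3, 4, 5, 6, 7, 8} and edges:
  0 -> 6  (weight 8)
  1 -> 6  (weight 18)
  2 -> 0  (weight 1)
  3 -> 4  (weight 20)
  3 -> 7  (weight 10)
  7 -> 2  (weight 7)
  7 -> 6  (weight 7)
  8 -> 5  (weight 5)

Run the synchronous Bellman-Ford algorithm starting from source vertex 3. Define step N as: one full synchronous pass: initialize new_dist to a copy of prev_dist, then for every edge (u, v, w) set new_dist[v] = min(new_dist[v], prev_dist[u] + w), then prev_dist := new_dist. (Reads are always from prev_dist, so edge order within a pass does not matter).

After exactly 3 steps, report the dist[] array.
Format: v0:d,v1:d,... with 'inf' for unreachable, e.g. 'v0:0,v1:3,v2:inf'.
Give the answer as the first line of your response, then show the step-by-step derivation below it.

v0:18,v1:inf,v2:17,v3:0,v4:20,v5:inf,v6:17,v7:10,v8:inf

step 1: dist = v0:inf,v1:inf,v2:inf,v3:0,v4:20,v5:inf,v6:inf,v7:10,v8:inf
step 2: dist = v0:inf,v1:inf,v2:17,v3:0,v4:20,v5:inf,v6:17,v7:10,v8:inf
step 3: dist = v0:18,v1:inf,v2:17,v3:0,v4:20,v5:inf,v6:17,v7:10,v8:inf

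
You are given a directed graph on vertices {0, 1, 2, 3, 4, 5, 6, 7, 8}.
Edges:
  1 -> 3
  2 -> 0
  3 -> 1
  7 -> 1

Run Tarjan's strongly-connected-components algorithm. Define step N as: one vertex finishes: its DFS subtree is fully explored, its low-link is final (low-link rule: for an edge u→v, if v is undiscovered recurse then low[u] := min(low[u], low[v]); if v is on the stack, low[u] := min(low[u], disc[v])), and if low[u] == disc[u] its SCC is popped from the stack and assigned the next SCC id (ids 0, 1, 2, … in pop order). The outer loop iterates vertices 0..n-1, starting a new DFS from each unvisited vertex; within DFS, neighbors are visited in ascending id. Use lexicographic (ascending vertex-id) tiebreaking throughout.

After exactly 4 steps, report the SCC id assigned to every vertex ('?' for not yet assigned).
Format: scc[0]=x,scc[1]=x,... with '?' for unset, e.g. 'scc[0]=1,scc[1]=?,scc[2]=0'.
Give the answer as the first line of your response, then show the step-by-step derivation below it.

scc[0]=0,scc[1]=1,scc[2]=2,scc[3]=1,scc[4]=?,scc[5]=?,scc[6]=?,scc[7]=?,scc[8]=?

step 1: low=(low[0]=0,low[1]=?,low[2]=?,low[3]=?,low[4]=?,low[5]=?,low[6]=?,low[7]=?,low[8]=?); scc=(scc[0]=0,scc[1]=?,scc[2]=?,scc[3]=?,scc[4]=?,scc[5]=?,scc[6]=?,scc[7]=?,scc[8]=?)
step 2: low=(low[0]=0,low[1]=1,low[2]=?,low[3]=1,low[4]=?,low[5]=?,low[6]=?,low[7]=?,low[8]=?); scc=(scc[0]=0,scc[1]=?,scc[2]=?,scc[3]=?,scc[4]=?,scc[5]=?,scc[6]=?,scc[7]=?,scc[8]=?)
step 3: low=(low[0]=0,low[1]=1,low[2]=?,low[3]=1,low[4]=?,low[5]=?,low[6]=?,low[7]=?,low[8]=?); scc=(scc[0]=0,scc[1]=1,scc[2]=?,scc[3]=1,scc[4]=?,scc[5]=?,scc[6]=?,scc[7]=?,scc[8]=?)
step 4: low=(low[0]=0,low[1]=1,low[2]=3,low[3]=1,low[4]=?,low[5]=?,low[6]=?,low[7]=?,low[8]=?); scc=(scc[0]=0,scc[1]=1,scc[2]=2,scc[3]=1,scc[4]=?,scc[5]=?,scc[6]=?,scc[7]=?,scc[8]=?)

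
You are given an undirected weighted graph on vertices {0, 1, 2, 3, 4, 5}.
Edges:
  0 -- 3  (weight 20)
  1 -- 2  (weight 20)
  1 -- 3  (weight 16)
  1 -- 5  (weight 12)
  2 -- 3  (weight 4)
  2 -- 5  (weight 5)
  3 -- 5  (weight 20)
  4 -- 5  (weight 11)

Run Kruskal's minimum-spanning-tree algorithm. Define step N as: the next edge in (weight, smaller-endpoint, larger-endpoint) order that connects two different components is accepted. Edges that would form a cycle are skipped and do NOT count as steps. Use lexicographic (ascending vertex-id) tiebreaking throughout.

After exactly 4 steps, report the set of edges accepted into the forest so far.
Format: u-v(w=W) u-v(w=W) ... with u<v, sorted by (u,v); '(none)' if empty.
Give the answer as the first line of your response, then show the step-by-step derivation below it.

1-5(w=12) 2-3(w=4) 2-5(w=5) 4-5(w=11)

step 1: add edge 2-3 (w=4); MST = {2-3(w=4)}
step 2: add edge 2-5 (w=5); MST = {2-3(w=4) 2-5(w=5)}
step 3: add edge 4-5 (w=11); MST = {2-3(w=4) 2-5(w=5) 4-5(w=11)}
step 4: add edge 1-5 (w=12); MST = {1-5(w=12) 2-3(w=4) 2-5(w=5) 4-5(w=11)}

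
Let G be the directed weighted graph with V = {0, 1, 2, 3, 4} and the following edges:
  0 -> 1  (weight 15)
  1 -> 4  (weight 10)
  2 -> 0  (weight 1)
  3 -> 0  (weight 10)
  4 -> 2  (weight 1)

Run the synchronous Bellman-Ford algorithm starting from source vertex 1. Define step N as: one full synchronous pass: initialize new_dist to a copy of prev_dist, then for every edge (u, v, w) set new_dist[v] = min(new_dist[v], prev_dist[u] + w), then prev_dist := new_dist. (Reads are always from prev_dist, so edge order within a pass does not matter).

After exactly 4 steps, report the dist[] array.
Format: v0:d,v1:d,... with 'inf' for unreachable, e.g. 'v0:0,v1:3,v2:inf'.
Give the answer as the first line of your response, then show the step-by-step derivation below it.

v0:12,v1:0,v2:11,v3:inf,v4:10

step 1: dist = v0:inf,v1:0,v2:inf,v3:inf,v4:10
step 2: dist = v0:inf,v1:0,v2:11,v3:inf,v4:10
step 3: dist = v0:12,v1:0,v2:11,v3:inf,v4:10
step 4: dist = v0:12,v1:0,v2:11,v3:inf,v4:10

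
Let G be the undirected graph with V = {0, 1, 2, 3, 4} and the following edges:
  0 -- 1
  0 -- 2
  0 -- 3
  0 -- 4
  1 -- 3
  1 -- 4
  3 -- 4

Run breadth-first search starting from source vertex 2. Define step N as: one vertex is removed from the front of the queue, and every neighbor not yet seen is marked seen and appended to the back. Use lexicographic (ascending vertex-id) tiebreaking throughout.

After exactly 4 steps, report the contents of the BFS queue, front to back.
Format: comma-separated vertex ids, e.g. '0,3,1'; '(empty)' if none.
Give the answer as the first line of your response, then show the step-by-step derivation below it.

4

step 1: dequeue 2; queue=[0]; order=2
step 2: dequeue 0; queue=[1,3,4]; order=2,0
step 3: dequeue 1; queue=[3,4]; order=2,0,1
step 4: dequeue 3; queue=[4]; order=2,0,1,3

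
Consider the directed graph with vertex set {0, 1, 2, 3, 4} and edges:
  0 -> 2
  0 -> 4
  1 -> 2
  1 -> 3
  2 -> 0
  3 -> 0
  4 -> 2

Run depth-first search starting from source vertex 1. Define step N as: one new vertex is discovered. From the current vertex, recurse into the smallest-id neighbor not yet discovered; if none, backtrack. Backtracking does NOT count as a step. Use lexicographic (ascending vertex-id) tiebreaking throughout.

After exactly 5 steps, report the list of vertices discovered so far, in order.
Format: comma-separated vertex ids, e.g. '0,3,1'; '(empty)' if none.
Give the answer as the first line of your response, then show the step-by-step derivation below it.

1,2,0,4,3

step 1: discover 1; path=1; order=1
step 2: discover 2; path=1>2; order=1,2
step 3: discover 0; path=1>2>0; order=1,2,0
step 4: discover 4; path=1>2>0>4; order=1,2,0,4
step 5: discover 3; path=1>3; order=1,2,0,4,3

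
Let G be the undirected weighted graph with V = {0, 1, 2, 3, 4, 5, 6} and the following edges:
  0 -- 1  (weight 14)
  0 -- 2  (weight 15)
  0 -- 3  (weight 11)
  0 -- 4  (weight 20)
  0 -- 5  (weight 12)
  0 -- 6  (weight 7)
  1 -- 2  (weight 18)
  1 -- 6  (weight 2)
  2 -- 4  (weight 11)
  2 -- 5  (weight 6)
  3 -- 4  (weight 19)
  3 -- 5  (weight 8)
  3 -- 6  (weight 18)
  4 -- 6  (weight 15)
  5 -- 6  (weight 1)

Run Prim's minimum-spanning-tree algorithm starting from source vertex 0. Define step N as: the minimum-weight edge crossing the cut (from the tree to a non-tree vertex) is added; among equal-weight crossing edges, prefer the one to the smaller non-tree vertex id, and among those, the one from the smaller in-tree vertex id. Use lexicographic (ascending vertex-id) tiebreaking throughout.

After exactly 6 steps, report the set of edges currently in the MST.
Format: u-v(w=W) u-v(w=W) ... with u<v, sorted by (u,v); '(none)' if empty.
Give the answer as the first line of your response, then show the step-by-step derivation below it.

0-6(w=7) 1-6(w=2) 2-4(w=11) 2-5(w=6) 3-5(w=8) 5-6(w=1)

step 1: add edge 0-6 (w=7); MST = {0-6(w=7)}
step 2: add edge 5-6 (w=1); MST = {0-6(w=7) 5-6(w=1)}
step 3: add edge 1-6 (w=2); MST = {0-6(w=7) 1-6(w=2) 5-6(w=1)}
step 4: add edge 2-5 (w=6); MST = {0-6(w=7) 1-6(w=2) 2-5(w=6) 5-6(w=1)}
step 5: add edge 3-5 (w=8); MST = {0-6(w=7) 1-6(w=2) 2-5(w=6) 3-5(w=8) 5-6(w=1)}
step 6: add edge 2-4 (w=11); MST = {0-6(w=7) 1-6(w=2) 2-4(w=11) 2-5(w=6) 3-5(w=8) 5-6(w=1)}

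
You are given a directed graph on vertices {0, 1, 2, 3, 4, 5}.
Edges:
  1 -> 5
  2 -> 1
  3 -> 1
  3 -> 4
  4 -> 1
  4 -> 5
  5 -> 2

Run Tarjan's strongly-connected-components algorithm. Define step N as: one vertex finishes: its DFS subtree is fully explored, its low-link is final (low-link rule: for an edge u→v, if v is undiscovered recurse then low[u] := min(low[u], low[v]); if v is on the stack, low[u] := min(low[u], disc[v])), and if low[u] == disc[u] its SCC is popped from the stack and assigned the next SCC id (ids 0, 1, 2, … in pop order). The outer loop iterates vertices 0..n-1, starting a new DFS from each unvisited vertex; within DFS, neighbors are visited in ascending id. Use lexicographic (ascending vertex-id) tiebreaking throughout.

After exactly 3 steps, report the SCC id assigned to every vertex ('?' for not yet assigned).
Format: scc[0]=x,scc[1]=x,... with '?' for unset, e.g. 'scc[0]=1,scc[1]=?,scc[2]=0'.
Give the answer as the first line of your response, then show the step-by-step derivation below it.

scc[0]=0,scc[1]=?,scc[2]=?,scc[3]=?,scc[4]=?,scc[5]=?

step 1: low=(low[0]=0,low[1]=?,low[2]=?,low[3]=?,low[4]=?,low[5]=?); scc=(scc[0]=0,scc[1]=?,scc[2]=?,scc[3]=?,scc[4]=?,scc[5]=?)
step 2: low=(low[0]=0,low[1]=1,low[2]=1,low[3]=?,low[4]=?,low[5]=2); scc=(scc[0]=0,scc[1]=?,scc[2]=?,scc[3]=?,scc[4]=?,scc[5]=?)
step 3: low=(low[0]=0,low[1]=1,low[2]=1,low[3]=?,low[4]=?,low[5]=1); scc=(scc[0]=0,scc[1]=?,scc[2]=?,scc[3]=?,scc[4]=?,scc[5]=?)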